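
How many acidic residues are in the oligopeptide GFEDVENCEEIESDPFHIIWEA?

8

Aspartate (D) and glutamate (E) have carboxylic-acid side chains and are the acidic amino acids.
Matching residues: E3, D4, E6, E9, E10, E12, D14, E21.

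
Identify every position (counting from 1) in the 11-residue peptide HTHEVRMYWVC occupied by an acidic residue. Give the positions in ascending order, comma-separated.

Aspartate (D) and glutamate (E) have carboxylic-acid side chains and are the acidic amino acids.
Matching residues: E4.

4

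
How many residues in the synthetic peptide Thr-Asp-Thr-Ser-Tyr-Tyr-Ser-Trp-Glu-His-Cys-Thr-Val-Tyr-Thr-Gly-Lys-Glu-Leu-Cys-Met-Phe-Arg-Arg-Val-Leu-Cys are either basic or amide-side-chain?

4

Basic: H, K, R. Amide-side-chain: N, Q.
Basic residues here: His10, Lys17, Arg23, Arg24 (4).
Amide-side-chain residues here: none (0).
The two groups share no amino acid, so total = 4 + 0 = 4.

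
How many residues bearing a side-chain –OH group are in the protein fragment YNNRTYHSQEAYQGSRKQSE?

The –OH-bearing residues are Ser, Thr (aliphatic alcohols), and Tyr (phenol).
Matching residues: Y1, T5, Y6, S8, Y12, S15, S19.

7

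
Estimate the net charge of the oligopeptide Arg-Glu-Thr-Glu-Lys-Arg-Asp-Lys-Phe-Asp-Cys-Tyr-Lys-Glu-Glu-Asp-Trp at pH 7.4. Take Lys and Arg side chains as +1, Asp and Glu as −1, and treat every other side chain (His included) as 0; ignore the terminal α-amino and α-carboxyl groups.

Positive (K, R): Arg1, Lys5, Arg6, Lys8, Lys13 → +5.
Negative (D, E): Glu2, Glu4, Asp7, Asp10, Glu14, Glu15, Asp16 → −7.
Net charge = (+5) + (−7) = −2.

-2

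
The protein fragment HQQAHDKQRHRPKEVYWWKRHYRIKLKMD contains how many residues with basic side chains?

K, R, and H are the three residues with basic side chains (ε-amine, guanidinium, and imidazole respectively).
Matching residues: H1, H5, K7, R9, H10, R11, K13, K19, R20, H21, R23, K25, K27.

13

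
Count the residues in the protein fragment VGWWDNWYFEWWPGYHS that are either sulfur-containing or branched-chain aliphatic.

Sulfur-containing: C, M. Branched-chain aliphatic: I, L, V.
Sulfur-containing residues here: none (0).
Branched-chain aliphatic residues here: V1 (1).
The two groups share no amino acid, so total = 0 + 1 = 1.

1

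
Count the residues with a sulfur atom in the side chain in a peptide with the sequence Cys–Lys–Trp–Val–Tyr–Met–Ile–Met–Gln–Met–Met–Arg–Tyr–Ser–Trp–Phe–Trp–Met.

6

Cysteine (C, thiol) and methionine (M, thioether) are the two sulfur-containing amino acids.
Matching residues: Cys1, Met6, Met8, Met10, Met11, Met18.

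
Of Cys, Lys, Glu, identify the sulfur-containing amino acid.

Cys

Cysteine (C, thiol) and methionine (M, thioether) are the two sulfur-containing amino acids.
Of the listed options, only Cys belongs to this group.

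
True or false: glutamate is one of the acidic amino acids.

Only D (aspartate) and E (glutamate) carry a side-chain carboxylic acid.
Glutamate is in this group.

True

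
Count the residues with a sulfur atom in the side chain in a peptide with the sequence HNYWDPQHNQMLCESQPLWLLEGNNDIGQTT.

Only Cys (C) and Met (M) have a sulfur atom in the side chain.
Matching residues: M11, C13.

2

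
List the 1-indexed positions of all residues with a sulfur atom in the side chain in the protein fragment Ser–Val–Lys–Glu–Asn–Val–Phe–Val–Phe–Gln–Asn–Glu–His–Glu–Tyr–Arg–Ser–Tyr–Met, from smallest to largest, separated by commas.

Cysteine (C, thiol) and methionine (M, thioether) are the two sulfur-containing amino acids.
Matching residues: Met19.

19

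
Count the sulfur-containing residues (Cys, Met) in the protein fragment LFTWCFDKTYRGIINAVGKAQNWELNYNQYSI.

1

Matching residues: C5.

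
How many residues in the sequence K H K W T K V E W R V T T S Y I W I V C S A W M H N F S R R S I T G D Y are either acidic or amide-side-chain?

Acidic: D, E. Amide-side-chain: N, Q.
Acidic residues here: E8, D35 (2).
Amide-side-chain residues here: N26 (1).
The two groups share no amino acid, so total = 2 + 1 = 3.

3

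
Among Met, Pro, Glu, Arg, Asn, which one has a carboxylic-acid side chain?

Glu

Aspartate (D) and glutamate (E) have carboxylic-acid side chains and are the acidic amino acids.
Of the listed options, only Glu belongs to this group.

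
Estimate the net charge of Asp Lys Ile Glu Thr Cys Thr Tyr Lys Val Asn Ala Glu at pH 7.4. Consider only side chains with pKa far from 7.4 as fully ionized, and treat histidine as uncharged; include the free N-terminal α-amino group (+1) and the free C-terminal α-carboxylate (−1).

Near pH 7.4, K and R contribute +1 each, D and E contribute −1 each, and every other side chain (His included, as stated) is uncharged.
Positive (K, R): Lys2, Lys9 → +2.
Negative (D, E): Asp1, Glu4, Glu13 → −3.
The N-terminus (+1) and C-terminus (−1) cancel.
Net charge = (+2) + (−3) = −1.

-1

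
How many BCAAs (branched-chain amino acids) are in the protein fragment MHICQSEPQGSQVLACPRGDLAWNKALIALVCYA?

The BCAAs are Val, Leu, and Ile — aliphatic side chains with a branch point.
Matching residues: I3, V13, L14, L21, L27, I28, L30, V31.

8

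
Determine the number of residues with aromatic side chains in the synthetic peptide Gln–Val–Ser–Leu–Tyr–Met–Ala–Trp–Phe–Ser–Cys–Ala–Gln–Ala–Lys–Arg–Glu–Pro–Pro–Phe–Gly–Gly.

4

F, W, and Y each carry an aromatic ring on the side chain.
Matching residues: Tyr5, Trp8, Phe9, Phe20.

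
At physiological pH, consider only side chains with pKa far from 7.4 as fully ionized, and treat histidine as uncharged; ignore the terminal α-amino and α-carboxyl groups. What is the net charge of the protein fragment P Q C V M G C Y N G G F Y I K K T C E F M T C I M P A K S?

+2

Near pH 7.4, K and R contribute +1 each, D and E contribute −1 each, and every other side chain (His included, as stated) is uncharged.
Positive (K, R): K15, K16, K28 → +3.
Negative (D, E): E19 → −1.
Net charge = (+3) + (−1) = +2.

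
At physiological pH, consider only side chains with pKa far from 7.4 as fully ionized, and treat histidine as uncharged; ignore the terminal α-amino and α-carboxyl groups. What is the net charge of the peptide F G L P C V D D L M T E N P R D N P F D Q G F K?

-3

Near pH 7.4, K and R contribute +1 each, D and E contribute −1 each, and every other side chain (His included, as stated) is uncharged.
Positive (K, R): R15, K24 → +2.
Negative (D, E): D7, D8, E12, D16, D20 → −5.
Net charge = (+2) + (−5) = −3.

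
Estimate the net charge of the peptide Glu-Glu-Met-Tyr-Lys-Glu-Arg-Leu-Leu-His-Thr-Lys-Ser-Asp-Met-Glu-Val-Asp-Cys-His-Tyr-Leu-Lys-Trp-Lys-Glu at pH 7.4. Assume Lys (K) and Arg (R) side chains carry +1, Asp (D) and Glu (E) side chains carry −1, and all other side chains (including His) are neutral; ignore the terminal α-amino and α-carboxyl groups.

Positive (K, R): Lys5, Arg7, Lys12, Lys23, Lys25 → +5.
Negative (D, E): Glu1, Glu2, Glu6, Asp14, Glu16, Asp18, Glu26 → −7.
Net charge = (+5) + (−7) = −2.

-2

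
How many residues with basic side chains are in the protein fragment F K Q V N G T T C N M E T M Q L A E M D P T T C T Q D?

K, R, and H are the three residues with basic side chains (ε-amine, guanidinium, and imidazole respectively).
Matching residues: K2.

1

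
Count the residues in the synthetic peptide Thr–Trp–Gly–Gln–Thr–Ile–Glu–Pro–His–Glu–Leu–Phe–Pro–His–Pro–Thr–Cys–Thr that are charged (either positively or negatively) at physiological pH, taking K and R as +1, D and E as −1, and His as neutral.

Charged side chains at pH ~7.4: K, R (positive); D, E (negative).
Matching residues: Glu7, Glu10.

2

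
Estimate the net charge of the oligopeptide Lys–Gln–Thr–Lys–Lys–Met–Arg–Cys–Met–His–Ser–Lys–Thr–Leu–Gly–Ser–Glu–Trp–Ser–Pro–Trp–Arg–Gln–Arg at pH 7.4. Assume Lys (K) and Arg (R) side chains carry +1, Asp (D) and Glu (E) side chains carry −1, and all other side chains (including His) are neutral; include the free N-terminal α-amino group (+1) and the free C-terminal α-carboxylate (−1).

+6

Positive (K, R): Lys1, Lys4, Lys5, Arg7, Lys12, Arg22, Arg24 → +7.
Negative (D, E): Glu17 → −1.
The N-terminus (+1) and C-terminus (−1) cancel.
Net charge = (+7) + (−1) = +6.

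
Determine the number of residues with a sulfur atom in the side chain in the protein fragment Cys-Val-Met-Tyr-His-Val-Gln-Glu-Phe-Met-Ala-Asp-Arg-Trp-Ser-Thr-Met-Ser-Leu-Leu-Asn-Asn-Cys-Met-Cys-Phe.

The sulfur-bearing residues are cysteine (–SH) and methionine (–S–CH₃).
Matching residues: Cys1, Met3, Met10, Met17, Cys23, Met24, Cys25.

7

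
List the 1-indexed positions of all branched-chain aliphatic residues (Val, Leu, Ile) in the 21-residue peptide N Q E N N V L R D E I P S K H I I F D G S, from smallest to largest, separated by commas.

Matching residues: V6, L7, I11, I16, I17.

6, 7, 11, 16, 17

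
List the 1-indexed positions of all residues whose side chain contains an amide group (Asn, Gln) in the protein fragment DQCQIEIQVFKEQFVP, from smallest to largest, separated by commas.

Matching residues: Q2, Q4, Q8, Q13.

2, 4, 8, 13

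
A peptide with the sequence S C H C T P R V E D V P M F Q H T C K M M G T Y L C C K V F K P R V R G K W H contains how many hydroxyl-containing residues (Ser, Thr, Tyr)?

Matching residues: S1, T5, T17, T23, Y24.

5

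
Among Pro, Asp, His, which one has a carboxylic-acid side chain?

The acidic residues are Asp (D) and Glu (E), whose side chains end in a carboxylate group.
Of the listed options, only Asp belongs to this group.

Asp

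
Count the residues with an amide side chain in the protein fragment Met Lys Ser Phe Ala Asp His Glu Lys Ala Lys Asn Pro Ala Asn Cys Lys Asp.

2

Asparagine (N) and glutamine (Q) have uncharged amide side chains.
Matching residues: Asn12, Asn15.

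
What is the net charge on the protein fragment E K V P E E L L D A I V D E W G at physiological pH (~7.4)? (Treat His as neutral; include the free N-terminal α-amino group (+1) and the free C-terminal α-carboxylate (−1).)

Near pH 7.4, K and R contribute +1 each, D and E contribute −1 each, and every other side chain (His included, as stated) is uncharged.
Positive (K, R): K2 → +1.
Negative (D, E): E1, E5, E6, D9, D13, E14 → −6.
The N-terminus (+1) and C-terminus (−1) cancel.
Net charge = (+1) + (−6) = −5.

-5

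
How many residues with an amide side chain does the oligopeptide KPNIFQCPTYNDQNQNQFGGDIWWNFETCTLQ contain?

10

The amide-side-chain residues are Asn (N) and Gln (Q).
Matching residues: N3, Q6, N11, Q13, N14, Q15, N16, Q17, N25, Q32.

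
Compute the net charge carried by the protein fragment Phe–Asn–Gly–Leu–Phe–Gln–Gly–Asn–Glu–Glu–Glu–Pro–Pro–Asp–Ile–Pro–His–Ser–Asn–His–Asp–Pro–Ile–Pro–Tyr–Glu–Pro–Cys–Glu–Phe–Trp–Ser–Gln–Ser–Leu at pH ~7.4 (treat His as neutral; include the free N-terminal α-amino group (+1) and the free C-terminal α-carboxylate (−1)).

-7

The side chains ionized at physiological pH are Lys/Arg (+1) and Asp/Glu (−1); with His treated as neutral, nothing else contributes.
Positive (K, R): none → +0.
Negative (D, E): Glu9, Glu10, Glu11, Asp14, Asp21, Glu26, Glu29 → −7.
The N-terminus (+1) and C-terminus (−1) cancel.
Net charge = (+0) + (−7) = −7.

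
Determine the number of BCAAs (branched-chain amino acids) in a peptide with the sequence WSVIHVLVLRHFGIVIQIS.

The BCAAs are Val, Leu, and Ile — aliphatic side chains with a branch point.
Matching residues: V3, I4, V6, L7, V8, L9, I14, V15, I16, I18.

10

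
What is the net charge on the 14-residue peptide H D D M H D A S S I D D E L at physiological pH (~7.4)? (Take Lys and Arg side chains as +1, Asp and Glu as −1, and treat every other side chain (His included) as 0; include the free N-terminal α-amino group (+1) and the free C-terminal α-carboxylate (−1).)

-6

Positive (K, R): none → +0.
Negative (D, E): D2, D3, D6, D11, D12, E13 → −6.
The N-terminus (+1) and C-terminus (−1) cancel.
Net charge = (+0) + (−6) = −6.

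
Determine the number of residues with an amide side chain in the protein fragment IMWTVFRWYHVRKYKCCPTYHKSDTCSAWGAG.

Only N (asparagine) and Q (glutamine) carry a side-chain carboxamide.
None of the 32 residues belong to this group.

0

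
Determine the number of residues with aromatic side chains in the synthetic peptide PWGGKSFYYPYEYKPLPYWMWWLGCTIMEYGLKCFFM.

13

Phenylalanine (F), tryptophan (W), and tyrosine (Y) have aromatic ring side chains.
Matching residues: W2, F7, Y8, Y9, Y11, Y13, Y18, W19, W21, W22, Y30, F35, F36.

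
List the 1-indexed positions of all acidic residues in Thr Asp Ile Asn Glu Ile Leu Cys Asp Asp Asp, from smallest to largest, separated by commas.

The acidic residues are Asp (D) and Glu (E), whose side chains end in a carboxylate group.
Matching residues: Asp2, Glu5, Asp9, Asp10, Asp11.

2, 5, 9, 10, 11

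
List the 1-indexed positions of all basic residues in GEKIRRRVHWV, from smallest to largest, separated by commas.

K, R, and H are the three residues with basic side chains (ε-amine, guanidinium, and imidazole respectively).
Matching residues: K3, R5, R6, R7, H9.

3, 5, 6, 7, 9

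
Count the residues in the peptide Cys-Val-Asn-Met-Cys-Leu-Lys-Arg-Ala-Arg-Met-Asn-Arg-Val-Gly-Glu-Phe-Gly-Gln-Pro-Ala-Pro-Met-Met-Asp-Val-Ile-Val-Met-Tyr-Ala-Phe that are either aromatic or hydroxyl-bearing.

Aromatic: F, W, Y. Hydroxyl-bearing: S, T, Y.
Aromatic residues here: Phe17, Tyr30, Phe32 (3).
Hydroxyl-bearing residues here: Tyr30 (1).
Y is in both groups, so the 1 Y residue must not be double-counted.
Total = 3 + 1 − 1 = 3.

3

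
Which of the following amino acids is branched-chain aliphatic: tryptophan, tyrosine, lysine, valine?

Valine (V), leucine (L), and isoleucine (I) are the branched-chain amino acids.
Of the listed options, only valine belongs to this group.

valine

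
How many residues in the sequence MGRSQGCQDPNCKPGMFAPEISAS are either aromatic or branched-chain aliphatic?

2

Aromatic: F, W, Y. Branched-chain aliphatic: I, L, V.
Aromatic residues here: F17 (1).
Branched-chain aliphatic residues here: I21 (1).
The two groups share no amino acid, so total = 1 + 1 = 2.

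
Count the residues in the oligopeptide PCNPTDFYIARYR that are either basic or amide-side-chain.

3

Basic: H, K, R. Amide-side-chain: N, Q.
Basic residues here: R11, R13 (2).
Amide-side-chain residues here: N3 (1).
The two groups share no amino acid, so total = 2 + 1 = 3.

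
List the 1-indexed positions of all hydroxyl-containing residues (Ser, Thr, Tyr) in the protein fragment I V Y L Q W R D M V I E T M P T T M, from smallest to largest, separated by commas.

3, 13, 16, 17

Matching residues: Y3, T13, T16, T17.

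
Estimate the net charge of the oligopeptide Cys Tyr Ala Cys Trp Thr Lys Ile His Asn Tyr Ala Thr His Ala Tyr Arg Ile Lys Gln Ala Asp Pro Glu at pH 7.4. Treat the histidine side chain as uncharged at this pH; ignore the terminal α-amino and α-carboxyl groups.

The side chains ionized at physiological pH are Lys/Arg (+1) and Asp/Glu (−1); with His treated as neutral, nothing else contributes.
Positive (K, R): Lys7, Arg17, Lys19 → +3.
Negative (D, E): Asp22, Glu24 → −2.
Net charge = (+3) + (−2) = +1.

+1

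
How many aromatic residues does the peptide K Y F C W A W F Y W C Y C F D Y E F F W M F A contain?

The aromatic amino acids are Phe (F, benzyl), Trp (W, indole), and Tyr (Y, phenol).
Matching residues: Y2, F3, W5, W7, F8, Y9, W10, Y12, F14, Y16, F18, F19, W20, F22.

14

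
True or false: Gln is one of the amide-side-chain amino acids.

The amide-side-chain residues are Asn (N) and Gln (Q).
Glutamine is in this group.

True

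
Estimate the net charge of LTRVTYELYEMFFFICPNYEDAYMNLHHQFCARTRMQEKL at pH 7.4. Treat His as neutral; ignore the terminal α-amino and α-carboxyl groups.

-1

Near pH 7.4, K and R contribute +1 each, D and E contribute −1 each, and every other side chain (His included, as stated) is uncharged.
Positive (K, R): R3, R33, R35, K39 → +4.
Negative (D, E): E7, E10, E20, D21, E38 → −5.
Net charge = (+4) + (−5) = −1.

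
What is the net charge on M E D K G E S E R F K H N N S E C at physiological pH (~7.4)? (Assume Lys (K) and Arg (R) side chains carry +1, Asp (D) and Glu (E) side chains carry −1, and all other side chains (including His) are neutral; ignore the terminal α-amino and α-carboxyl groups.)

Positive (K, R): K4, R9, K11 → +3.
Negative (D, E): E2, D3, E6, E8, E16 → −5.
Net charge = (+3) + (−5) = −2.

-2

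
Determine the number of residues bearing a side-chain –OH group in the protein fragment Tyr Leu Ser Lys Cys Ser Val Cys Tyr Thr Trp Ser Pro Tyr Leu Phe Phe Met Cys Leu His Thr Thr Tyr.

10

The –OH-bearing residues are Ser, Thr (aliphatic alcohols), and Tyr (phenol).
Matching residues: Tyr1, Ser3, Ser6, Tyr9, Thr10, Ser12, Tyr14, Thr22, Thr23, Tyr24.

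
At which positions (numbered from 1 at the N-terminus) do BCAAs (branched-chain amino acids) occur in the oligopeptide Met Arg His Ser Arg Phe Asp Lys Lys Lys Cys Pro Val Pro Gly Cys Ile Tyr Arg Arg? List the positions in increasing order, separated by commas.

V, L, and I make up the branched-chain aliphatic group.
Matching residues: Val13, Ile17.

13, 17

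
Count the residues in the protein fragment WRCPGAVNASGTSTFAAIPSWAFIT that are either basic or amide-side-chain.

2

Basic: H, K, R. Amide-side-chain: N, Q.
Basic residues here: R2 (1).
Amide-side-chain residues here: N8 (1).
The two groups share no amino acid, so total = 1 + 1 = 2.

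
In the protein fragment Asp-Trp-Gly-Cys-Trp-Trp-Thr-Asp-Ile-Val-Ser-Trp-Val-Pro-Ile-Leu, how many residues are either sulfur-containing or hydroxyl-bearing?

3

Sulfur-containing: C, M. Hydroxyl-bearing: S, T, Y.
Sulfur-containing residues here: Cys4 (1).
Hydroxyl-bearing residues here: Thr7, Ser11 (2).
The two groups share no amino acid, so total = 1 + 2 = 3.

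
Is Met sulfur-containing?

The sulfur-bearing residues are cysteine (–SH) and methionine (–S–CH₃).
Methionine is in this group.

Yes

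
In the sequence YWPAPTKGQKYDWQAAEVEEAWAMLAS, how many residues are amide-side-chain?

2

Asparagine (N) and glutamine (Q) have uncharged amide side chains.
Matching residues: Q9, Q14.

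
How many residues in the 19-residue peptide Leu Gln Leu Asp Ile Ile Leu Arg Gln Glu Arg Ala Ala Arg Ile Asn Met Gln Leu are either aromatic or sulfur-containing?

1

Aromatic: F, W, Y. Sulfur-containing: C, M.
Aromatic residues here: none (0).
Sulfur-containing residues here: Met17 (1).
The two groups share no amino acid, so total = 0 + 1 = 1.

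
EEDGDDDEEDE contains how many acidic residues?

10

Aspartate (D) and glutamate (E) have carboxylic-acid side chains and are the acidic amino acids.
Matching residues: E1, E2, D3, D5, D6, D7, E8, E9, D10, E11.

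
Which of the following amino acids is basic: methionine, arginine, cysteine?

arginine

The basic amino acids are Lys (K), Arg (R), and His (H).
Of the listed options, only arginine belongs to this group.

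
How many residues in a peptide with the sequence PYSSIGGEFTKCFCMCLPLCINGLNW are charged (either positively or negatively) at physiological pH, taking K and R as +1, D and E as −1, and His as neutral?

Charged side chains at pH ~7.4: K, R (positive); D, E (negative).
Matching residues: E8, K11.

2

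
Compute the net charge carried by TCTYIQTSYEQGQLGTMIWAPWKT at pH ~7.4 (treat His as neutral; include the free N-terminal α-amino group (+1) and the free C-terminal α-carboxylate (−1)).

0

At pH ~7.4 the Lys and Arg side chains are protonated (+1), the Asp and Glu side chains are deprotonated (−1), and with His taken as neutral all other side chains carry no charge.
Positive (K, R): K23 → +1.
Negative (D, E): E10 → −1.
The N-terminus (+1) and C-terminus (−1) cancel.
Net charge = (+1) + (−1) = 0.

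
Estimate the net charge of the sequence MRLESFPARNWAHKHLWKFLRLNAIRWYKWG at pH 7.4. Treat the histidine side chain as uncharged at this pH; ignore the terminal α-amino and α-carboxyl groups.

The side chains ionized at physiological pH are Lys/Arg (+1) and Asp/Glu (−1); with His treated as neutral, nothing else contributes.
Positive (K, R): R2, R9, K14, K18, R21, R26, K29 → +7.
Negative (D, E): E4 → −1.
Net charge = (+7) + (−1) = +6.

+6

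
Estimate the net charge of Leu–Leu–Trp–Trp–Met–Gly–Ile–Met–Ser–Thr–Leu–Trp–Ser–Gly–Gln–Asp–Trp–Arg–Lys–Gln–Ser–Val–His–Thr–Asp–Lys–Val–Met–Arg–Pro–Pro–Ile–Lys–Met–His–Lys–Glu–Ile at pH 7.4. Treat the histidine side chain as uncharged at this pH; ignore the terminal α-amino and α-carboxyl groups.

+3

Near pH 7.4, K and R contribute +1 each, D and E contribute −1 each, and every other side chain (His included, as stated) is uncharged.
Positive (K, R): Arg18, Lys19, Lys26, Arg29, Lys33, Lys36 → +6.
Negative (D, E): Asp16, Asp25, Glu37 → −3.
Net charge = (+6) + (−3) = +3.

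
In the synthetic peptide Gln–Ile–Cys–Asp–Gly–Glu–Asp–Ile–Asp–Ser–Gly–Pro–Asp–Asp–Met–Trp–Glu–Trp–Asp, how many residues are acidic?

Only D (aspartate) and E (glutamate) carry a side-chain carboxylic acid.
Matching residues: Asp4, Glu6, Asp7, Asp9, Asp13, Asp14, Glu17, Asp19.

8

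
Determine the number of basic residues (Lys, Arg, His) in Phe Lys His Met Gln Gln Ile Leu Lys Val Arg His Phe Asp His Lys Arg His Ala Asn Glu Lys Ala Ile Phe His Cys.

Matching residues: Lys2, His3, Lys9, Arg11, His12, His15, Lys16, Arg17, His18, Lys22, His26.

11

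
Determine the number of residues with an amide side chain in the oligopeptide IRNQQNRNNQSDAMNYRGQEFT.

The amide-side-chain residues are Asn (N) and Gln (Q).
Matching residues: N3, Q4, Q5, N6, N8, N9, Q10, N15, Q19.

9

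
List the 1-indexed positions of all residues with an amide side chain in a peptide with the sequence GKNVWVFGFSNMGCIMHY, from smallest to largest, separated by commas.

Asparagine (N) and glutamine (Q) have uncharged amide side chains.
Matching residues: N3, N11.

3, 11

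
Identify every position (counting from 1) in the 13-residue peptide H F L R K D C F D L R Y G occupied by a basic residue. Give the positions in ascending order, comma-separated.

The basic amino acids are Lys (K), Arg (R), and His (H).
Matching residues: H1, R4, K5, R11.

1, 4, 5, 11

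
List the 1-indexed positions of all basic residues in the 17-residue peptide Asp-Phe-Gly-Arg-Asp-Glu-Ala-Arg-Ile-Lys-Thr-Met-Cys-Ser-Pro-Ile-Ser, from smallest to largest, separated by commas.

The basic amino acids are Lys (K), Arg (R), and His (H).
Matching residues: Arg4, Arg8, Lys10.

4, 8, 10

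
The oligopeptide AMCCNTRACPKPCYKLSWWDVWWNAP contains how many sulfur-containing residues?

5

The sulfur-bearing residues are cysteine (–SH) and methionine (–S–CH₃).
Matching residues: M2, C3, C4, C9, C13.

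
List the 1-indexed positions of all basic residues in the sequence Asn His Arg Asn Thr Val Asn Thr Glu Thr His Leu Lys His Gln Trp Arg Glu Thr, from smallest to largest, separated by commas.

2, 3, 11, 13, 14, 17

K, R, and H are the three residues with basic side chains (ε-amine, guanidinium, and imidazole respectively).
Matching residues: His2, Arg3, His11, Lys13, His14, Arg17.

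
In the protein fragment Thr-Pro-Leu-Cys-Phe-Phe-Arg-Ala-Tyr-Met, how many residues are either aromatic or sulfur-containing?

5

Aromatic: F, W, Y. Sulfur-containing: C, M.
Aromatic residues here: Phe5, Phe6, Tyr9 (3).
Sulfur-containing residues here: Cys4, Met10 (2).
The two groups share no amino acid, so total = 3 + 2 = 5.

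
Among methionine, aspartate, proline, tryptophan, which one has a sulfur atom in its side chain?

methionine

The sulfur-bearing residues are cysteine (–SH) and methionine (–S–CH₃).
Of the listed options, only methionine belongs to this group.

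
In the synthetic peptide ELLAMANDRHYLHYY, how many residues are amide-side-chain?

1

The amide-side-chain residues are Asn (N) and Gln (Q).
Matching residues: N7.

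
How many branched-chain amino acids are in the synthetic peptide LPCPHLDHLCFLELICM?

Valine (V), leucine (L), and isoleucine (I) are the branched-chain amino acids.
Matching residues: L1, L6, L9, L12, L14, I15.

6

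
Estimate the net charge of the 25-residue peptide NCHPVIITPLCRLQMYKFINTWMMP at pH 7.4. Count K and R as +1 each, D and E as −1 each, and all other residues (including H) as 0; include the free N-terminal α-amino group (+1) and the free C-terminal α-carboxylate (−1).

Positive (K, R): R12, K17 → +2.
Negative (D, E): none → −0.
The N-terminus (+1) and C-terminus (−1) cancel.
Net charge = (+2) + (−0) = +2.

+2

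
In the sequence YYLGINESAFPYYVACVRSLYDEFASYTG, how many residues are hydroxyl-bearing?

10

Serine (S), threonine (T), and tyrosine (Y) each carry a hydroxyl group on the side chain.
Matching residues: Y1, Y2, S8, Y12, Y13, S19, Y21, S26, Y27, T28.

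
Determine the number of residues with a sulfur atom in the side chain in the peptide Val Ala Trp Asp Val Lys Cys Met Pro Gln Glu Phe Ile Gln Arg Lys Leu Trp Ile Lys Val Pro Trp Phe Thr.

Cysteine (C, thiol) and methionine (M, thioether) are the two sulfur-containing amino acids.
Matching residues: Cys7, Met8.

2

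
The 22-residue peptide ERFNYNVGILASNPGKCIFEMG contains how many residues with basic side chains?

The basic amino acids are Lys (K), Arg (R), and His (H).
Matching residues: R2, K16.

2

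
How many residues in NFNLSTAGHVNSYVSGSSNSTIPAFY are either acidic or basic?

Acidic: D, E. Basic: H, K, R.
Acidic residues here: none (0).
Basic residues here: H9 (1).
The two groups share no amino acid, so total = 0 + 1 = 1.

1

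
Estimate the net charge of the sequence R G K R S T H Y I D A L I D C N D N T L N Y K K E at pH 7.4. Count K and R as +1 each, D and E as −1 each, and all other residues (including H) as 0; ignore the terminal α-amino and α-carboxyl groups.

+1

Positive (K, R): R1, K3, R4, K23, K24 → +5.
Negative (D, E): D10, D14, D17, E25 → −4.
Net charge = (+5) + (−4) = +1.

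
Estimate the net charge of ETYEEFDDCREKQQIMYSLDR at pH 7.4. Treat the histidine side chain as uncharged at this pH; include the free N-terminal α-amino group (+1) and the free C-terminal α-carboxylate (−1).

-4

The side chains ionized at physiological pH are Lys/Arg (+1) and Asp/Glu (−1); with His treated as neutral, nothing else contributes.
Positive (K, R): R10, K12, R21 → +3.
Negative (D, E): E1, E4, E5, D7, D8, E11, D20 → −7.
The N-terminus (+1) and C-terminus (−1) cancel.
Net charge = (+3) + (−7) = −4.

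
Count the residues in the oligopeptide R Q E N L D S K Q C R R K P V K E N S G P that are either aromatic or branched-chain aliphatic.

Aromatic: F, W, Y. Branched-chain aliphatic: I, L, V.
Aromatic residues here: none (0).
Branched-chain aliphatic residues here: L5, V15 (2).
The two groups share no amino acid, so total = 0 + 2 = 2.

2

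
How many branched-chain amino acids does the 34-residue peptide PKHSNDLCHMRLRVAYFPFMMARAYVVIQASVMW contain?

7

The BCAAs are Val, Leu, and Ile — aliphatic side chains with a branch point.
Matching residues: L7, L12, V14, V26, V27, I28, V32.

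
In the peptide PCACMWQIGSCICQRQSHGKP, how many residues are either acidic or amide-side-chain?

Acidic: D, E. Amide-side-chain: N, Q.
Acidic residues here: none (0).
Amide-side-chain residues here: Q7, Q14, Q16 (3).
The two groups share no amino acid, so total = 0 + 3 = 3.

3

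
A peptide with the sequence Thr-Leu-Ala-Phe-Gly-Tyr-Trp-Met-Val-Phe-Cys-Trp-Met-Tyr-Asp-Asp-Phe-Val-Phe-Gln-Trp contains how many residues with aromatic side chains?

F, W, and Y each carry an aromatic ring on the side chain.
Matching residues: Phe4, Tyr6, Trp7, Phe10, Trp12, Tyr14, Phe17, Phe19, Trp21.

9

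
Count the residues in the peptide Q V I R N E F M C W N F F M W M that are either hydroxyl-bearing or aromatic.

5

Hydroxyl-bearing: S, T, Y. Aromatic: F, W, Y.
Hydroxyl-bearing residues here: none (0).
Aromatic residues here: F7, W10, F12, F13, W15 (5).
(Y belongs to both groups, but none appear in this sequence.) Total = 0 + 5 = 5.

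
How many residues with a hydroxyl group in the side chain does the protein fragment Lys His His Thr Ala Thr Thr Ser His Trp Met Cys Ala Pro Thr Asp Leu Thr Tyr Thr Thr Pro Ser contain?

Serine (S), threonine (T), and tyrosine (Y) each carry a hydroxyl group on the side chain.
Matching residues: Thr4, Thr6, Thr7, Ser8, Thr15, Thr18, Tyr19, Thr20, Thr21, Ser23.

10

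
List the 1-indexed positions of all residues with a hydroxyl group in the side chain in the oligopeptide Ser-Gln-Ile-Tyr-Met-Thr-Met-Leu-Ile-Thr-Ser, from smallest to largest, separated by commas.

The –OH-bearing residues are Ser, Thr (aliphatic alcohols), and Tyr (phenol).
Matching residues: Ser1, Tyr4, Thr6, Thr10, Ser11.

1, 4, 6, 10, 11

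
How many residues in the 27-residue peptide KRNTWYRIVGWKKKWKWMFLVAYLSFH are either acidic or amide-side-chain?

Acidic: D, E. Amide-side-chain: N, Q.
Acidic residues here: none (0).
Amide-side-chain residues here: N3 (1).
The two groups share no amino acid, so total = 0 + 1 = 1.

1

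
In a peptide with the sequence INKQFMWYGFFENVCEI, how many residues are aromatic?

F, W, and Y each carry an aromatic ring on the side chain.
Matching residues: F5, W7, Y8, F10, F11.

5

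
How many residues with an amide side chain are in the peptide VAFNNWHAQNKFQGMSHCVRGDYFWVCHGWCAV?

Asparagine (N) and glutamine (Q) have uncharged amide side chains.
Matching residues: N4, N5, Q9, N10, Q13.

5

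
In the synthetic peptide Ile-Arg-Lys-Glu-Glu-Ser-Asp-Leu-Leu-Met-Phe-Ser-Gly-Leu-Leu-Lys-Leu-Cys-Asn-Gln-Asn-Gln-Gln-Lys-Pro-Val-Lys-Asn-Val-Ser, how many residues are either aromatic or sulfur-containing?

Aromatic: F, W, Y. Sulfur-containing: C, M.
Aromatic residues here: Phe11 (1).
Sulfur-containing residues here: Met10, Cys18 (2).
The two groups share no amino acid, so total = 1 + 2 = 3.

3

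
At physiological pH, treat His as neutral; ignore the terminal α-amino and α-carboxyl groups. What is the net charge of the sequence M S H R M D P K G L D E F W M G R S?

At pH ~7.4 the Lys and Arg side chains are protonated (+1), the Asp and Glu side chains are deprotonated (−1), and with His taken as neutral all other side chains carry no charge.
Positive (K, R): R4, K8, R17 → +3.
Negative (D, E): D6, D11, E12 → −3.
Net charge = (+3) + (−3) = 0.

0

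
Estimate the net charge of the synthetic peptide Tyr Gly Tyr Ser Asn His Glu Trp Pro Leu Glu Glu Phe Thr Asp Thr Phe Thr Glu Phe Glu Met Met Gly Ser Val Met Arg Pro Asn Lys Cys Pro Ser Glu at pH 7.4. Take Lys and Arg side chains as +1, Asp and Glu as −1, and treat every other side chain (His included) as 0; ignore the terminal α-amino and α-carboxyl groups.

-5

Positive (K, R): Arg28, Lys31 → +2.
Negative (D, E): Glu7, Glu11, Glu12, Asp15, Glu19, Glu21, Glu35 → −7.
Net charge = (+2) + (−7) = −5.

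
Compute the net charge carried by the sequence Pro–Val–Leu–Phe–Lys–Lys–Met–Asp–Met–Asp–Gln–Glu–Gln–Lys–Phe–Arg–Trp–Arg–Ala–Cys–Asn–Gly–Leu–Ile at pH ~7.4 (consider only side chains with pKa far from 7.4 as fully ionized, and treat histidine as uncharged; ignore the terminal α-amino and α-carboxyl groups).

+2

The side chains ionized at physiological pH are Lys/Arg (+1) and Asp/Glu (−1); with His treated as neutral, nothing else contributes.
Positive (K, R): Lys5, Lys6, Lys14, Arg16, Arg18 → +5.
Negative (D, E): Asp8, Asp10, Glu12 → −3.
Net charge = (+5) + (−3) = +2.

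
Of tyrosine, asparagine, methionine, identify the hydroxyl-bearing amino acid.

tyrosine

Serine (S), threonine (T), and tyrosine (Y) each carry a hydroxyl group on the side chain.
Of the listed options, only tyrosine belongs to this group.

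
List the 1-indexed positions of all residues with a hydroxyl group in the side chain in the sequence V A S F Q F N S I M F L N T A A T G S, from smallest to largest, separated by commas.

3, 8, 14, 17, 19

Serine (S), threonine (T), and tyrosine (Y) each carry a hydroxyl group on the side chain.
Matching residues: S3, S8, T14, T17, S19.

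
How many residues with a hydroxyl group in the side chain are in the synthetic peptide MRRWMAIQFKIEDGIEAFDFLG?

Serine (S), threonine (T), and tyrosine (Y) each carry a hydroxyl group on the side chain.
None of the 22 residues belong to this group.

0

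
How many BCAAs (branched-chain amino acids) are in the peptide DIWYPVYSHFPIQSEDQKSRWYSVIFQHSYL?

Valine (V), leucine (L), and isoleucine (I) are the branched-chain amino acids.
Matching residues: I2, V6, I12, V24, I25, L31.

6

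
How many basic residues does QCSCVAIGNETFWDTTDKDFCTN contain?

K, R, and H are the three residues with basic side chains (ε-amine, guanidinium, and imidazole respectively).
Matching residues: K18.

1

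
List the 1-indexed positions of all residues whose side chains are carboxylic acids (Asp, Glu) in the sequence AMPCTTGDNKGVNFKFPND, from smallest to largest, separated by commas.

8, 19

Matching residues: D8, D19.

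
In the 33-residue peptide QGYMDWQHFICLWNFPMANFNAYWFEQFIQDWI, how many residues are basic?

1

K, R, and H are the three residues with basic side chains (ε-amine, guanidinium, and imidazole respectively).
Matching residues: H8.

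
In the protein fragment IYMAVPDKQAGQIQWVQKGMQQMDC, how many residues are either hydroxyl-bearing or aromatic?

2

Hydroxyl-bearing: S, T, Y. Aromatic: F, W, Y.
Hydroxyl-bearing residues here: Y2 (1).
Aromatic residues here: Y2, W15 (2).
Y is in both groups, so the 1 Y residue must not be double-counted.
Total = 1 + 2 − 1 = 2.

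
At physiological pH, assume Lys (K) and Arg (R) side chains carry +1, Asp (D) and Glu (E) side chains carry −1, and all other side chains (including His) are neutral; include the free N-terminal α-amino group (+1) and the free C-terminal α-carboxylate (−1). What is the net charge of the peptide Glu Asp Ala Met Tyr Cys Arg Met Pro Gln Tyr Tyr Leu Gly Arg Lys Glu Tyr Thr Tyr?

0

Positive (K, R): Arg7, Arg15, Lys16 → +3.
Negative (D, E): Glu1, Asp2, Glu17 → −3.
The N-terminus (+1) and C-terminus (−1) cancel.
Net charge = (+3) + (−3) = 0.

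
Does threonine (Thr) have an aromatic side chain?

No

Phenylalanine (F), tryptophan (W), and tyrosine (Y) have aromatic ring side chains.
Threonine is not in this group.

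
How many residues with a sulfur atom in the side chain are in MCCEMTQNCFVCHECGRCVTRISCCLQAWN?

Cysteine (C, thiol) and methionine (M, thioether) are the two sulfur-containing amino acids.
Matching residues: M1, C2, C3, M5, C9, C12, C15, C18, C24, C25.

10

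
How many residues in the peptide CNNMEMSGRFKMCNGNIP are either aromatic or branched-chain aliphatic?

Aromatic: F, W, Y. Branched-chain aliphatic: I, L, V.
Aromatic residues here: F10 (1).
Branched-chain aliphatic residues here: I17 (1).
The two groups share no amino acid, so total = 1 + 1 = 2.

2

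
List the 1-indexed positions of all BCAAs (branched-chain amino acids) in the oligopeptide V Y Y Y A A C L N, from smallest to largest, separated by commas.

1, 8

V, L, and I make up the branched-chain aliphatic group.
Matching residues: V1, L8.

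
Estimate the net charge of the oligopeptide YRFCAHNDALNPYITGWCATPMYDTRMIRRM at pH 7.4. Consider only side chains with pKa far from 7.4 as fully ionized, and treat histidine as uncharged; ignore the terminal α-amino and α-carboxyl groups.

+2

The side chains ionized at physiological pH are Lys/Arg (+1) and Asp/Glu (−1); with His treated as neutral, nothing else contributes.
Positive (K, R): R2, R26, R29, R30 → +4.
Negative (D, E): D8, D24 → −2.
Net charge = (+4) + (−2) = +2.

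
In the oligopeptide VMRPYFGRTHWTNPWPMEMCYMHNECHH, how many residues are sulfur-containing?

6

The sulfur-bearing residues are cysteine (–SH) and methionine (–S–CH₃).
Matching residues: M2, M17, M19, C20, M22, C26.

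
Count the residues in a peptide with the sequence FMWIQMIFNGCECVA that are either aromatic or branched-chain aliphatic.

Aromatic: F, W, Y. Branched-chain aliphatic: I, L, V.
Aromatic residues here: F1, W3, F8 (3).
Branched-chain aliphatic residues here: I4, I7, V14 (3).
The two groups share no amino acid, so total = 3 + 3 = 6.

6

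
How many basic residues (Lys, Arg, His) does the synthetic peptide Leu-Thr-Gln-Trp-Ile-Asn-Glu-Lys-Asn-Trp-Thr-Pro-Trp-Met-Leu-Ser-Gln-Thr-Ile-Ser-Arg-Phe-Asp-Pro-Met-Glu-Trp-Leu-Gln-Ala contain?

2

Matching residues: Lys8, Arg21.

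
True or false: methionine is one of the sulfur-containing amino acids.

True

The sulfur-bearing residues are cysteine (–SH) and methionine (–S–CH₃).
Methionine is in this group.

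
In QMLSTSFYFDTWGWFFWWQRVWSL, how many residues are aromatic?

10

Phenylalanine (F), tryptophan (W), and tyrosine (Y) have aromatic ring side chains.
Matching residues: F7, Y8, F9, W12, W14, F15, F16, W17, W18, W22.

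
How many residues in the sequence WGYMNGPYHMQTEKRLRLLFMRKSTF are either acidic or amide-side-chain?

Acidic: D, E. Amide-side-chain: N, Q.
Acidic residues here: E13 (1).
Amide-side-chain residues here: N5, Q11 (2).
The two groups share no amino acid, so total = 1 + 2 = 3.

3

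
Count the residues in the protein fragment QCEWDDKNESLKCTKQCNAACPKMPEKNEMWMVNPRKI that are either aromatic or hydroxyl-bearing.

Aromatic: F, W, Y. Hydroxyl-bearing: S, T, Y.
Aromatic residues here: W4, W31 (2).
Hydroxyl-bearing residues here: S10, T14 (2).
(Y belongs to both groups, but none appear in this sequence.) Total = 2 + 2 = 4.

4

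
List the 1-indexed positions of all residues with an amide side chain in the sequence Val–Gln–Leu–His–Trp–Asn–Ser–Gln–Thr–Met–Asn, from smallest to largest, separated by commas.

Only N (asparagine) and Q (glutamine) carry a side-chain carboxamide.
Matching residues: Gln2, Asn6, Gln8, Asn11.

2, 6, 8, 11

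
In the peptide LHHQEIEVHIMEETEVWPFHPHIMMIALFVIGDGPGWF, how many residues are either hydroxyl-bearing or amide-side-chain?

2

Hydroxyl-bearing: S, T, Y. Amide-side-chain: N, Q.
Hydroxyl-bearing residues here: T14 (1).
Amide-side-chain residues here: Q4 (1).
The two groups share no amino acid, so total = 1 + 1 = 2.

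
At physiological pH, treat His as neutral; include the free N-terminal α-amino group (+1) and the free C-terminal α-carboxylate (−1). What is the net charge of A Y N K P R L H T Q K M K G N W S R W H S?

Near pH 7.4, K and R contribute +1 each, D and E contribute −1 each, and every other side chain (His included, as stated) is uncharged.
Positive (K, R): K4, R6, K11, K13, R18 → +5.
Negative (D, E): none → −0.
The N-terminus (+1) and C-terminus (−1) cancel.
Net charge = (+5) + (−0) = +5.

+5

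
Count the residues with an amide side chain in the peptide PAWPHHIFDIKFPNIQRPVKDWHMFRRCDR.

2

The amide-side-chain residues are Asn (N) and Gln (Q).
Matching residues: N14, Q16.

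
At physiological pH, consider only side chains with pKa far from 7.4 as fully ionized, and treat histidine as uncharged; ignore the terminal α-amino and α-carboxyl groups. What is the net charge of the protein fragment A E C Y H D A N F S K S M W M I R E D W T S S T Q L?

Near pH 7.4, K and R contribute +1 each, D and E contribute −1 each, and every other side chain (His included, as stated) is uncharged.
Positive (K, R): K11, R17 → +2.
Negative (D, E): E2, D6, E18, D19 → −4.
Net charge = (+2) + (−4) = −2.

-2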